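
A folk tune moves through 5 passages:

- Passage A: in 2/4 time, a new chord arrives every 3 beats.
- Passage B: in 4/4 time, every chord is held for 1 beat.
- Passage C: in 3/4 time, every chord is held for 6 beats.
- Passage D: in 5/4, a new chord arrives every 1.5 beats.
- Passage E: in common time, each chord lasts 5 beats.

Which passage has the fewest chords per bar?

Passage C

A: 2/3 = 2/3 chords/bar.
B: 4/1 = 4 chords/bar.
C: 3/6 = 0.5 chords/bar.
D: 5/1.5 = 10/3 chords/bar.
E: 4/5 = 0.8 chords/bar.
Slowest is C at 0.5 chords/bar.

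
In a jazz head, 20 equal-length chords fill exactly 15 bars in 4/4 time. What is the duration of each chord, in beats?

3 beats

15 bars × 4 beats/bar = 60 beats total.
60 beats ÷ 20 chords = 3 beats per chord.
(That is a dotted half note.)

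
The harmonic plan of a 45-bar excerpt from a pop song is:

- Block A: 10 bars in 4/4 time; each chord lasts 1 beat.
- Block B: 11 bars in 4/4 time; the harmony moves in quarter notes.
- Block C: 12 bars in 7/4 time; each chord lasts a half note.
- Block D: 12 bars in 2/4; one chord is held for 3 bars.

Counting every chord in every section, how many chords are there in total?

130 chords

A: 10·4 = 40 beats, 40/1 = 40 chords.
B: 11·4 = 44 beats, 44/1 = 44 chords.
C: 12·7 = 84 beats, 84/2 = 42 chords.
D: 12·2 = 24 beats, 24/6 = 4 chords.
Total: 40 + 44 + 42 + 4 = 130.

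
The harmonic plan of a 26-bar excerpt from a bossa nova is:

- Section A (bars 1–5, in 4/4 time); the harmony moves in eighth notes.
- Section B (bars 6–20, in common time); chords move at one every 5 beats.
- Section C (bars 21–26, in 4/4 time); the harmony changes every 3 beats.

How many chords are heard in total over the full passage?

A: 5·4 = 20 beats, 20/0.5 = 40 chords.
B: 15·4 = 60 beats, 60/5 = 12 chords.
C: 6·4 = 24 beats, 24/3 = 8 chords.
Total: 40 + 12 + 8 = 60.

60 chords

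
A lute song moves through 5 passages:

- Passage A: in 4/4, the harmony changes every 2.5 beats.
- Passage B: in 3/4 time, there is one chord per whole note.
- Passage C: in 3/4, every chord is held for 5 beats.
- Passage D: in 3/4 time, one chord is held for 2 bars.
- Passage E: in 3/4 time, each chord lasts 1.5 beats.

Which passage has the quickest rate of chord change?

A: 4/2.5 = 1.6 chords/bar.
B: 3/4 = 0.75 chords/bar.
C: 3/5 = 0.6 chords/bar.
D: 3/6 = 0.5 chords/bar.
E: 3/1.5 = 2 chords/bar.
Fastest is E at 2 chords/bar.

Passage E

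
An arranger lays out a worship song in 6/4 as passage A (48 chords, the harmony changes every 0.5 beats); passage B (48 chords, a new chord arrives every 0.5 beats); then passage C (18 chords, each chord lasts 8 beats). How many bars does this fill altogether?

A: 48 × 0.5 = 24 beats = 4 bars.
B: 48 × 0.5 = 24 beats = 4 bars.
C: 18 × 8 = 144 beats = 24 bars.
Total: 4 + 4 + 24 = 32 bars.

32 bars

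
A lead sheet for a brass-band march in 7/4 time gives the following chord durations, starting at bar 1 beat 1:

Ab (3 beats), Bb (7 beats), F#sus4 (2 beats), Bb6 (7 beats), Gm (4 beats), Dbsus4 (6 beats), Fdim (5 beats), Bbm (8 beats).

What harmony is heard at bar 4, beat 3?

Beat 3 of bar 4 is beat (4−1)×7 + 3 = 24 overall.
Running totals: Ab ends at 3, Bb ends at 10, F#sus4 ends at 12, Bb6 ends at 19, Gm ends at 23, Dbsus4 ends at 29.
Beat 24 falls within Dbsus4.

Dbsus4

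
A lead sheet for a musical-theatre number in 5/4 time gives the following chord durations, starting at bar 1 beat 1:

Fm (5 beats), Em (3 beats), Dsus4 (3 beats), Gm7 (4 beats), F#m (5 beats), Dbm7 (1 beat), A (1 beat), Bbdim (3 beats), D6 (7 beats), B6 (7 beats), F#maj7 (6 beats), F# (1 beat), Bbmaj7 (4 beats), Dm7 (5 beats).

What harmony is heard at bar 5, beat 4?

Beat 4 of bar 5 is beat (5−1)×5 + 4 = 24 overall.
Running totals: Fm ends at 5, Em ends at 8, Dsus4 ends at 11, Gm7 ends at 15, F#m ends at 20, Dbm7 ends at 21, A ends at 22, Bbdim ends at 25.
Beat 24 falls within Bbdim.

Bbdim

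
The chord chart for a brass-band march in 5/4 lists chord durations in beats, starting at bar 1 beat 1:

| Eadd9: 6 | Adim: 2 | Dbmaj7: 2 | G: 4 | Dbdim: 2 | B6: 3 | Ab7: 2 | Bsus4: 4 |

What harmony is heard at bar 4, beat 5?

Beat 5 of bar 4 is beat (4−1)×5 + 5 = 20 overall.
Running totals: Eadd9 ends at 6, Adim ends at 8, Dbmaj7 ends at 10, G ends at 14, Dbdim ends at 16, B6 ends at 19, Ab7 ends at 21.
Beat 20 falls within Ab7.

Ab7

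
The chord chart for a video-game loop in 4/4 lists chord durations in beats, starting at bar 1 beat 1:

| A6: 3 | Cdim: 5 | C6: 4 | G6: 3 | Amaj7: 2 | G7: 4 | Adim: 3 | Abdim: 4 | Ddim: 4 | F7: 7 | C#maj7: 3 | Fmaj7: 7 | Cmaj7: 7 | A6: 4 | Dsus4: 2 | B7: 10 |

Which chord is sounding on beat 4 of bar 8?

Beat 4 of bar 8 is beat (8−1)×4 + 4 = 32 overall.
Running totals: A6 ends at 3, Cdim ends at 8, C6 ends at 12, G6 ends at 15, Amaj7 ends at 17, G7 ends at 21, Adim ends at 24, Abdim ends at 28, Ddim ends at 32.
Beat 32 falls within Ddim.

Ddim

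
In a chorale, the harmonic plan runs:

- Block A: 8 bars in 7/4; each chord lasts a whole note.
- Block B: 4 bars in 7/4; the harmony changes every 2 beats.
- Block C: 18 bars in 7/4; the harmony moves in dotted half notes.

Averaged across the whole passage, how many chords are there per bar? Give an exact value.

A: 8 × 7 = 56 beats ÷ 4 = 14 chords.
B: 4 × 7 = 28 beats ÷ 2 = 14 chords.
C: 18 × 7 = 126 beats ÷ 3 = 42 chords.
Overall: 70 chords over 30 bars → 70/30 = 7/3 chords per bar.

7/3 chords per bar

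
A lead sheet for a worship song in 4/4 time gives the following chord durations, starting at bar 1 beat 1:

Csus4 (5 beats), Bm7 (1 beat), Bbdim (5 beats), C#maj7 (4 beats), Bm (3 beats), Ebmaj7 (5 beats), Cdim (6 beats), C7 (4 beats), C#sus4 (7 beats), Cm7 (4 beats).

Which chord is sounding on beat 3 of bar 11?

Cm7

Beat 3 of bar 11 is beat (11−1)×4 + 3 = 43 overall.
Running totals: Csus4 ends at 5, Bm7 ends at 6, Bbdim ends at 11, C#maj7 ends at 15, Bm ends at 18, Ebmaj7 ends at 23, Cdim ends at 29, C7 ends at 33, C#sus4 ends at 40, Cm7 ends at 44.
Beat 43 falls within Cm7.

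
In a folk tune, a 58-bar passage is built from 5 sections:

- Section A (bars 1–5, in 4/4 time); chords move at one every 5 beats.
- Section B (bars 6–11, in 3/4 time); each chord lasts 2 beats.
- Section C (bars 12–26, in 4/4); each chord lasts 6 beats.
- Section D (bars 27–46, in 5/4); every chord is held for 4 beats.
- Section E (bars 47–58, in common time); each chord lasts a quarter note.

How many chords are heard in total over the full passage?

A: 5 bars × 4 beats = 20 beats; 5 beats/chord → 4 chords.
B: 6 bars × 3 beats = 18 beats; 2 beats/chord → 9 chords.
C: 15 bars × 4 beats = 60 beats; 6 beats/chord → 10 chords.
D: 20 bars × 5 beats = 100 beats; 4 beats/chord → 25 chords.
E: 12 bars × 4 beats = 48 beats; 1 beat/chord → 48 chords.
Total: 4 + 9 + 10 + 25 + 48 = 96.

96 chords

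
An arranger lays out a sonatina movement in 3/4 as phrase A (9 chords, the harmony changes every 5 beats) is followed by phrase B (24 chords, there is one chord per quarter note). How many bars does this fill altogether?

23 bars

A: 9 × 5 = 45 beats = 15 bars.
B: 24 × 1 = 24 beats = 8 bars.
Total: 15 + 8 = 23 bars.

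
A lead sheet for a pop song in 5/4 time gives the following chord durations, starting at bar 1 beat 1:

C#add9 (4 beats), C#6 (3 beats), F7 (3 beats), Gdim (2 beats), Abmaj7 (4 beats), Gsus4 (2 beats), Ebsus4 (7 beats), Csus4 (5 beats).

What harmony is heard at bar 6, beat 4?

Beat 4 of bar 6 is beat (6−1)×5 + 4 = 29 overall.
Running totals: C#add9 ends at 4, C#6 ends at 7, F7 ends at 10, Gdim ends at 12, Abmaj7 ends at 16, Gsus4 ends at 18, Ebsus4 ends at 25, Csus4 ends at 30.
Beat 29 falls within Csus4.

Csus4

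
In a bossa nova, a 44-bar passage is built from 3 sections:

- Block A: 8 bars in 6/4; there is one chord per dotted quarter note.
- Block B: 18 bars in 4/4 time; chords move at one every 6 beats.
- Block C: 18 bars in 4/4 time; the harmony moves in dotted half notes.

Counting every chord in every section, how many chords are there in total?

68 chords

A: 8·6 = 48 beats, 48/1.5 = 32 chords.
B: 18·4 = 72 beats, 72/6 = 12 chords.
C: 18·4 = 72 beats, 72/3 = 24 chords.
Total: 32 + 12 + 24 = 68.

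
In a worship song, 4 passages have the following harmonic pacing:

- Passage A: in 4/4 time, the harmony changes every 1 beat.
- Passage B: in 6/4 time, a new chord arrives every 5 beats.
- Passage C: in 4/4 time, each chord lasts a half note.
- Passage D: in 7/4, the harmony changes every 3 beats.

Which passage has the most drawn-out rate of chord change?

Passage B

A: 4/1 = 4 chords/bar.
B: 6/5 = 1.2 chords/bar.
C: 4/2 = 2 chords/bar.
D: 7/3 = 7/3 chords/bar.
Slowest is B at 1.2 chords/bar.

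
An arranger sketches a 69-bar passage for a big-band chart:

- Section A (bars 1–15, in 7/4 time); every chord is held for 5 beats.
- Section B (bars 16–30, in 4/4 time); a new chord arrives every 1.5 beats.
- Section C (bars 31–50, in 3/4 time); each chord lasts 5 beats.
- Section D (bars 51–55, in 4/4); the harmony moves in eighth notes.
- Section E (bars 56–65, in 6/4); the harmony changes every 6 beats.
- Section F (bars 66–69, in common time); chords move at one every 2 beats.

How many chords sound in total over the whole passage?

A: 15 bars × 7 beats = 105 beats; 5 beats/chord → 21 chords.
B: 15 bars × 4 beats = 60 beats; 1.5 beats/chord → 40 chords.
C: 20 bars × 3 beats = 60 beats; 5 beats/chord → 12 chords.
D: 5 bars × 4 beats = 20 beats; 0.5 beats/chord → 40 chords.
E: 10 bars × 6 beats = 60 beats; 6 beats/chord → 10 chords.
F: 4 bars × 4 beats = 16 beats; 2 beats/chord → 8 chords.
Total: 21 + 40 + 12 + 40 + 10 + 8 = 131.

131 chords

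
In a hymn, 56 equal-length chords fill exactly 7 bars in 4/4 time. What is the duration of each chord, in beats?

7 bars × 4 beats/bar = 28 beats total.
28 beats ÷ 56 chords = 0.5 beats per chord.
(That is an eighth note.)

0.5 beats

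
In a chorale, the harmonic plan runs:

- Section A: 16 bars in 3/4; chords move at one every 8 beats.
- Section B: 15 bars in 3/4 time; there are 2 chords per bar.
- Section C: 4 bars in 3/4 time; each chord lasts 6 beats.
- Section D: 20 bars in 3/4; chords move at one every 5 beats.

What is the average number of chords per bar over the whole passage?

A: 16 bars of 3 beats is 48 beats; at 8 beats each that's 6 chords.
B: 15 bars of 3 beats is 45 beats; at 1.5 beats each that's 30 chords.
C: 4 bars of 3 beats is 12 beats; at 6 beats each that's 2 chords.
D: 20 bars of 3 beats is 60 beats; at 5 beats each that's 12 chords.
Overall: 50 chords over 55 bars → 50/55 = 10/11 chords per bar.

10/11 chords per bar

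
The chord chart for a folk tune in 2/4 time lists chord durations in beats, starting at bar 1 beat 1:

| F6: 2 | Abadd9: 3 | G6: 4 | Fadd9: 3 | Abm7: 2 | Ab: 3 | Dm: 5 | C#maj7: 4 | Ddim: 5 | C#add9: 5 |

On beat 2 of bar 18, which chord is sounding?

C#add9

Beat 2 of bar 18 is beat (18−1)×2 + 2 = 36 overall.
Running totals: F6 ends at 2, Abadd9 ends at 5, G6 ends at 9, Fadd9 ends at 12, Abm7 ends at 14, Ab ends at 17, Dm ends at 22, C#maj7 ends at 26, Ddim ends at 31, C#add9 ends at 36.
Beat 36 falls within C#add9.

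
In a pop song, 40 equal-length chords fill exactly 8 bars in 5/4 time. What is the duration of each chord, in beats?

8 bars × 5 beats/bar = 40 beats total.
40 beats ÷ 40 chords = 1 beats per chord.
(That is a quarter note.)

1 beat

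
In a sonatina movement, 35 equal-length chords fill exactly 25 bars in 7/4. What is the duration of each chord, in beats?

25 bars × 7 beats/bar = 175 beats total.
175 beats ÷ 35 chords = 5 beats per chord.

5 beats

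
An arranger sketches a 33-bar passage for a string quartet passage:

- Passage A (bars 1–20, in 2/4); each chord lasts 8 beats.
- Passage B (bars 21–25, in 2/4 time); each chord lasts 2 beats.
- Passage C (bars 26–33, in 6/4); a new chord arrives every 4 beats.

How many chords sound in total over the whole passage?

22 chords

A: 20 bars × 2 beats = 40 beats; 8 beats/chord → 5 chords.
B: 5 bars × 2 beats = 10 beats; 2 beats/chord → 5 chords.
C: 8 bars × 6 beats = 48 beats; 4 beats/chord → 12 chords.
Total: 5 + 5 + 12 = 22.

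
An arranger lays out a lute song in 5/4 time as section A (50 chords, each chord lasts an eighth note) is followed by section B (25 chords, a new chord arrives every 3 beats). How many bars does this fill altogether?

20 bars

A: 50 × 0.5 = 25 beats = 5 bars.
B: 25 × 3 = 75 beats = 15 bars.
Total: 5 + 15 = 20 bars.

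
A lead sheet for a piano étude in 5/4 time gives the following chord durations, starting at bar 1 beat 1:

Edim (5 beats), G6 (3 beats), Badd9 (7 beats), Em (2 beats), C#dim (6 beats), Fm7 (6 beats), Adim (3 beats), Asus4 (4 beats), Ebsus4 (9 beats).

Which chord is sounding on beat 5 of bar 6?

Beat 5 of bar 6 is beat (6−1)×5 + 5 = 30 overall.
Running totals: Edim ends at 5, G6 ends at 8, Badd9 ends at 15, Em ends at 17, C#dim ends at 23, Fm7 ends at 29, Adim ends at 32.
Beat 30 falls within Adim.

Adim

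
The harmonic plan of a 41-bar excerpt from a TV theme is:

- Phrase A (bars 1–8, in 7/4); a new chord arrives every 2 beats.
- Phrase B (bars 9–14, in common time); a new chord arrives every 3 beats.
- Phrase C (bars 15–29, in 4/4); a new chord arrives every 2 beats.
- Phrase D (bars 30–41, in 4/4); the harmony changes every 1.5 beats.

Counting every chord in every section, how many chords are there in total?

A has 56 beats and chords last 2 each, so 28 chords.
B has 24 beats and chords last 3 each, so 8 chords.
C has 60 beats and chords last 2 each, so 30 chords.
D has 48 beats and chords last 1.5 each, so 32 chords.
Total: 28 + 8 + 30 + 32 = 98.

98 chords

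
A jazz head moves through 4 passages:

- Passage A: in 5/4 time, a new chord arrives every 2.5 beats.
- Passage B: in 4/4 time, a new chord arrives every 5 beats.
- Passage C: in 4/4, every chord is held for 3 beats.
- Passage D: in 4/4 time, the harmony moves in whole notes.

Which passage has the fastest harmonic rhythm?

A: each chord is 2.5 beats in 5/4, so 2 per bar.
B: each chord is 5 beats in 4/4, so 0.8 per bar.
C: each chord is 3 beats in 4/4, so 4/3 per bar.
D: each chord is 4 beats in 4/4, so 1 per bar.
Fastest is A at 2 chords/bar.

Passage A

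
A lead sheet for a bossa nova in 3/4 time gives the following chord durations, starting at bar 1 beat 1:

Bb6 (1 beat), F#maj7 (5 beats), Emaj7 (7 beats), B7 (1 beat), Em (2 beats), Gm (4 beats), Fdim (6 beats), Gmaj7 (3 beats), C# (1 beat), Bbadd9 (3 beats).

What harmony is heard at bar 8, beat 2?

Beat 2 of bar 8 is beat (8−1)×3 + 2 = 23 overall.
Running totals: Bb6 ends at 1, F#maj7 ends at 6, Emaj7 ends at 13, B7 ends at 14, Em ends at 16, Gm ends at 20, Fdim ends at 26.
Beat 23 falls within Fdim.

Fdim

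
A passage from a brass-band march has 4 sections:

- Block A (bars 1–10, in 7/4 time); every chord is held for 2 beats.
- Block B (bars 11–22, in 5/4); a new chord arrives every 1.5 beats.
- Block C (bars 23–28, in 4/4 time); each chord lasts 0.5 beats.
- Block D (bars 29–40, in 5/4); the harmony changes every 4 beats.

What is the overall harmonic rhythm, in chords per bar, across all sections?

3.45 chords per bar

A: 10 × 7 = 70 beats ÷ 2 = 35 chords.
B: 12 × 5 = 60 beats ÷ 1.5 = 40 chords.
C: 6 × 4 = 24 beats ÷ 0.5 = 48 chords.
D: 12 × 5 = 60 beats ÷ 4 = 15 chords.
Overall: 138 chords over 40 bars → 138/40 = 3.45 chords per bar.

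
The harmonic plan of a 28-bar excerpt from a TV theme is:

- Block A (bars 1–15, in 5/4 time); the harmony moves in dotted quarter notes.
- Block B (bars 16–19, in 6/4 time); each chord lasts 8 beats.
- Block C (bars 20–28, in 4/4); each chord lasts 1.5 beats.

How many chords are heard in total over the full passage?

77 chords

A: 15·5 = 75 beats, 75/1.5 = 50 chords.
B: 4·6 = 24 beats, 24/8 = 3 chords.
C: 9·4 = 36 beats, 36/1.5 = 24 chords.
Total: 50 + 3 + 24 = 77.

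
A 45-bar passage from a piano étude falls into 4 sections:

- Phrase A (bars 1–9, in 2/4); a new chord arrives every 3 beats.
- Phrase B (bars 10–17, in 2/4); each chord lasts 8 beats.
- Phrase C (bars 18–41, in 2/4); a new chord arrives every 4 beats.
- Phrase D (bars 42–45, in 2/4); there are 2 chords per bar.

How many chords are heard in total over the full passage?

28 chords

A has 18 beats and chords last 3 each, so 6 chords.
B has 16 beats and chords last 8 each, so 2 chords.
C has 48 beats and chords last 4 each, so 12 chords.
D has 8 beats and chords last 1 each, so 8 chords.
Total: 6 + 2 + 12 + 8 = 28.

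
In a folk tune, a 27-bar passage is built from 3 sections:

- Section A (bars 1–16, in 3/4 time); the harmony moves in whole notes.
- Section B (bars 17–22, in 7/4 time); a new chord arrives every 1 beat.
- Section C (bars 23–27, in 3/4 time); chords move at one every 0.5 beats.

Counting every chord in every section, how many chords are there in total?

84 chords

A: 16·3 = 48 beats, 48/4 = 12 chords.
B: 6·7 = 42 beats, 42/1 = 42 chords.
C: 5·3 = 15 beats, 15/0.5 = 30 chords.
Total: 12 + 42 + 30 = 84.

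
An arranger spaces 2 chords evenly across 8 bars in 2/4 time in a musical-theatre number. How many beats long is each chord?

8 bars × 2 beats/bar = 16 beats total.
16 beats ÷ 2 chords = 8 beats per chord.

8 beats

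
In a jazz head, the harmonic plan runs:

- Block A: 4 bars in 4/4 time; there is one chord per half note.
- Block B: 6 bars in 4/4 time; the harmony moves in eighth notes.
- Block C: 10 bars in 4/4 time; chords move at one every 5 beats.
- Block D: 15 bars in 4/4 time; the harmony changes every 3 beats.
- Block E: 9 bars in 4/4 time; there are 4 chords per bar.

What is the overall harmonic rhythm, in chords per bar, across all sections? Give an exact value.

30/11 chords per bar

A: 4 bars of 4 beats is 16 beats; at 2 beats each that's 8 chords.
B: 6 bars of 4 beats is 24 beats; at 0.5 beats each that's 48 chords.
C: 10 bars of 4 beats is 40 beats; at 5 beats each that's 8 chords.
D: 15 bars of 4 beats is 60 beats; at 3 beats each that's 20 chords.
E: 9 bars of 4 beats is 36 beats; at 1 beat each that's 36 chords.
Overall: 120 chords over 44 bars → 120/44 = 30/11 chords per bar.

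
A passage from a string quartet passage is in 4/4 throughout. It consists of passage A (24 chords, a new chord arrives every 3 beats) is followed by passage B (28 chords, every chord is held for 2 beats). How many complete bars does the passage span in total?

32 bars

A: 24 × 3 = 72 beats = 18 bars.
B: 28 × 2 = 56 beats = 14 bars.
Total: 18 + 14 = 32 bars.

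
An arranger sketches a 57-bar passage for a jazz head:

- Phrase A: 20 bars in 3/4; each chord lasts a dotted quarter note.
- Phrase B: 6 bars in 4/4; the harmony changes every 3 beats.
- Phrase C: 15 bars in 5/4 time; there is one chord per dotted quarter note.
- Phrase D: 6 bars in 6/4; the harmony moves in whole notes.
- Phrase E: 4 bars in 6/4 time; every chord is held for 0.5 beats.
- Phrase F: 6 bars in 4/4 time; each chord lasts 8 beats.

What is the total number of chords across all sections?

158 chords

A: 20 bars × 3 beats = 60 beats; 1.5 beats/chord → 40 chords.
B: 6 bars × 4 beats = 24 beats; 3 beats/chord → 8 chords.
C: 15 bars × 5 beats = 75 beats; 1.5 beats/chord → 50 chords.
D: 6 bars × 6 beats = 36 beats; 4 beats/chord → 9 chords.
E: 4 bars × 6 beats = 24 beats; 0.5 beats/chord → 48 chords.
F: 6 bars × 4 beats = 24 beats; 8 beats/chord → 3 chords.
Total: 40 + 8 + 50 + 9 + 48 + 3 = 158.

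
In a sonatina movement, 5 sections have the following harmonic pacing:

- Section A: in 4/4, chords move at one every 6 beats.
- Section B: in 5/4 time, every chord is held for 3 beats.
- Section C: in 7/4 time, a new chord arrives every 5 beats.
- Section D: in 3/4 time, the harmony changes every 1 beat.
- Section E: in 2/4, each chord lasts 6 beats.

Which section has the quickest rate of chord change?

Section D

A: 4 beats/bar ÷ 6 beats/chord = 2/3 chords/bar.
B: 5 beats/bar ÷ 3 beats/chord = 5/3 chords/bar.
C: 7 beats/bar ÷ 5 beats/chord = 1.4 chords/bar.
D: 3 beats/bar ÷ 1 beat/chord = 3 chords/bar.
E: 2 beats/bar ÷ 6 beats/chord = 1/3 chords/bar.
Fastest is D at 3 chords/bar.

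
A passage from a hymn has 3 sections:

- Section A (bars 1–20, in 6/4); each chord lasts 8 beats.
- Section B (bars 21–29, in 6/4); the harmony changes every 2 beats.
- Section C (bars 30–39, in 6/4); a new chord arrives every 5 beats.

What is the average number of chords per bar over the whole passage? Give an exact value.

18/13 chords per bar

A: 20 × 6 = 120 beats ÷ 8 = 15 chords.
B: 9 × 6 = 54 beats ÷ 2 = 27 chords.
C: 10 × 6 = 60 beats ÷ 5 = 12 chords.
Overall: 54 chords over 39 bars → 54/39 = 18/13 chords per bar.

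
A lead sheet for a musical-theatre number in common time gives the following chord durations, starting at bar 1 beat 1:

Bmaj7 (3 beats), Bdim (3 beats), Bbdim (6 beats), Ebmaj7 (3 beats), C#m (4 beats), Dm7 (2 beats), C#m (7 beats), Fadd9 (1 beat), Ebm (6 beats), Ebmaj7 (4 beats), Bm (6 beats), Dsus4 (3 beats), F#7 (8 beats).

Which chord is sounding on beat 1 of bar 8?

Fadd9

Beat 1 of bar 8 is beat (8−1)×4 + 1 = 29 overall.
Running totals: Bmaj7 ends at 3, Bdim ends at 6, Bbdim ends at 12, Ebmaj7 ends at 15, C#m ends at 19, Dm7 ends at 21, C#m ends at 28, Fadd9 ends at 29.
Beat 29 falls within Fadd9.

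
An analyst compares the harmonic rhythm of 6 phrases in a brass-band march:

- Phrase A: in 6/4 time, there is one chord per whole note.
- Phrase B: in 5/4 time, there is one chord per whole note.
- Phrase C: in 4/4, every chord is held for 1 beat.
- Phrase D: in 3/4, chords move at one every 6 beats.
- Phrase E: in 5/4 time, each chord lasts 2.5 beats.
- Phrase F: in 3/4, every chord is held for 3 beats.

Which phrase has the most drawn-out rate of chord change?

Phrase D

A: 6 beats/bar ÷ 4 beats/chord = 1.5 chords/bar.
B: 5 beats/bar ÷ 4 beats/chord = 1.25 chords/bar.
C: 4 beats/bar ÷ 1 beat/chord = 4 chords/bar.
D: 3 beats/bar ÷ 6 beats/chord = 0.5 chords/bar.
E: 5 beats/bar ÷ 2.5 beats/chord = 2 chords/bar.
F: 3 beats/bar ÷ 3 beats/chord = 1 chord/bar.
Slowest is D at 0.5 chords/bar.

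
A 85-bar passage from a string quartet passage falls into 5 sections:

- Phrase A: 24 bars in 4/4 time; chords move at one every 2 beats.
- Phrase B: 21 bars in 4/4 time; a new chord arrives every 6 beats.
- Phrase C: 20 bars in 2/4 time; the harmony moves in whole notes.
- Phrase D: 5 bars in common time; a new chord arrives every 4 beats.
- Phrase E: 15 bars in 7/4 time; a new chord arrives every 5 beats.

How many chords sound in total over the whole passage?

A: 24·4 = 96 beats, 96/2 = 48 chords.
B: 21·4 = 84 beats, 84/6 = 14 chords.
C: 20·2 = 40 beats, 40/4 = 10 chords.
D: 5·4 = 20 beats, 20/4 = 5 chords.
E: 15·7 = 105 beats, 105/5 = 21 chords.
Total: 48 + 14 + 10 + 5 + 21 = 98.

98 chords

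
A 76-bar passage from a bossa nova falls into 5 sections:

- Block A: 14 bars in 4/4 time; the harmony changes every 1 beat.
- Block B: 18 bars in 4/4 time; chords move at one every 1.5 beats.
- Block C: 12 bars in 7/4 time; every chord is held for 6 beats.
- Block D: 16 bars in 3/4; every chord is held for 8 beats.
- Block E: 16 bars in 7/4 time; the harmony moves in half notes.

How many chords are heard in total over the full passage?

A: 14 bars × 4 beats = 56 beats; 1 beat/chord → 56 chords.
B: 18 bars × 4 beats = 72 beats; 1.5 beats/chord → 48 chords.
C: 12 bars × 7 beats = 84 beats; 6 beats/chord → 14 chords.
D: 16 bars × 3 beats = 48 beats; 8 beats/chord → 6 chords.
E: 16 bars × 7 beats = 112 beats; 2 beats/chord → 56 chords.
Total: 56 + 48 + 14 + 6 + 56 = 180.

180 chords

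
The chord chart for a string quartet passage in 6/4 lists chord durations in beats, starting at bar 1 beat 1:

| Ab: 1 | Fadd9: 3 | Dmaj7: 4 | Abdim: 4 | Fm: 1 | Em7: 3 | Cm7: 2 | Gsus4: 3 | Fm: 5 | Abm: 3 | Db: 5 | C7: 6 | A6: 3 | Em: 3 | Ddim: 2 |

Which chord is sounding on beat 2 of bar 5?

Fm

Beat 2 of bar 5 is beat (5−1)×6 + 2 = 26 overall.
Running totals: Ab ends at 1, Fadd9 ends at 4, Dmaj7 ends at 8, Abdim ends at 12, Fm ends at 13, Em7 ends at 16, Cm7 ends at 18, Gsus4 ends at 21, Fm ends at 26.
Beat 26 falls within Fm.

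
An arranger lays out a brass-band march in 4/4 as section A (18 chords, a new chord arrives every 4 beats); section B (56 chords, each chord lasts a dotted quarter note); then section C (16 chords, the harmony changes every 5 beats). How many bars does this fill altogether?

A: 18 × 4 = 72 beats = 18 bars.
B: 56 × 1.5 = 84 beats = 21 bars.
C: 16 × 5 = 80 beats = 20 bars.
Total: 18 + 21 + 20 = 59 bars.

59 bars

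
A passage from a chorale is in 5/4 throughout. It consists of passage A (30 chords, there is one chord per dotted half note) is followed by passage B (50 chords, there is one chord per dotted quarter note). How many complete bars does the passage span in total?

33 bars

A: 30 × 3 = 90 beats = 18 bars.
B: 50 × 1.5 = 75 beats = 15 bars.
Total: 18 + 15 = 33 bars.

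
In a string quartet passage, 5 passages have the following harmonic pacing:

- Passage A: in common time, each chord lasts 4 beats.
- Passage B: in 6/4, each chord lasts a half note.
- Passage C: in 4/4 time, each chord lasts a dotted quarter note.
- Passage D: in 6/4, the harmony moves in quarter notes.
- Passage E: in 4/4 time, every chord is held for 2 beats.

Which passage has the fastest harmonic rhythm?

Passage D

A: 4/4 = 1 chord/bar.
B: 6/2 = 3 chords/bar.
C: 4/1.5 = 8/3 chords/bar.
D: 6/1 = 6 chords/bar.
E: 4/2 = 2 chords/bar.
Fastest is D at 6 chords/bar.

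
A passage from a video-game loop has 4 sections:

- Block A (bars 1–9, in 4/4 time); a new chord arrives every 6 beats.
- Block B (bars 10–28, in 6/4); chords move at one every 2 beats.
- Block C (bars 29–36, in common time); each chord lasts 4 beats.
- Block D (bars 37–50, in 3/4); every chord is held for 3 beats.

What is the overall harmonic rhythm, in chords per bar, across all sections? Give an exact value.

1.7 chords per bar

A: 9 bars of 4 beats is 36 beats; at 6 beats each that's 6 chords.
B: 19 bars of 6 beats is 114 beats; at 2 beats each that's 57 chords.
C: 8 bars of 4 beats is 32 beats; at 4 beats each that's 8 chords.
D: 14 bars of 3 beats is 42 beats; at 3 beats each that's 14 chords.
Overall: 85 chords over 50 bars → 85/50 = 1.7 chords per bar.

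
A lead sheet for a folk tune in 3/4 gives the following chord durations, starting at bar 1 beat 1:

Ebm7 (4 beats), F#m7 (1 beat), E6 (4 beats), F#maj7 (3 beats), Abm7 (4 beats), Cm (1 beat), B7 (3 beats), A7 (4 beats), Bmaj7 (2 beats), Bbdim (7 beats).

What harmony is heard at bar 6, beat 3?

B7

Beat 3 of bar 6 is beat (6−1)×3 + 3 = 18 overall.
Running totals: Ebm7 ends at 4, F#m7 ends at 5, E6 ends at 9, F#maj7 ends at 12, Abm7 ends at 16, Cm ends at 17, B7 ends at 20.
Beat 18 falls within B7.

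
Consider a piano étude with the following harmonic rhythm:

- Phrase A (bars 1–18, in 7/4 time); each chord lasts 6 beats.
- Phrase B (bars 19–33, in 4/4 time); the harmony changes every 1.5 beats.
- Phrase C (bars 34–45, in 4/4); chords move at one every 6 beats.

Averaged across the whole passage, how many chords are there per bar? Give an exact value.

A: 18 bars of 7 beats is 126 beats; at 6 beats each that's 21 chords.
B: 15 bars of 4 beats is 60 beats; at 1.5 beats each that's 40 chords.
C: 12 bars of 4 beats is 48 beats; at 6 beats each that's 8 chords.
Overall: 69 chords over 45 bars → 69/45 = 23/15 chords per bar.

23/15 chords per bar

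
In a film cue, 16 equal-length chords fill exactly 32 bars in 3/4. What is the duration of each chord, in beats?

32 bars × 3 beats/bar = 96 beats total.
96 beats ÷ 16 chords = 6 beats per chord.

6 beats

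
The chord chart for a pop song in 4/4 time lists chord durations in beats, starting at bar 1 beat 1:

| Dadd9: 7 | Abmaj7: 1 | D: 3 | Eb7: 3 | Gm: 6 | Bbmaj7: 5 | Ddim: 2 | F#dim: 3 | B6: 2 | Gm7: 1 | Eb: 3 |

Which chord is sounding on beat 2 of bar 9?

Beat 2 of bar 9 is beat (9−1)×4 + 2 = 34 overall.
Running totals: Dadd9 ends at 7, Abmaj7 ends at 8, D ends at 11, Eb7 ends at 14, Gm ends at 20, Bbmaj7 ends at 25, Ddim ends at 27, F#dim ends at 30, B6 ends at 32, Gm7 ends at 33, Eb ends at 36.
Beat 34 falls within Eb.

Eb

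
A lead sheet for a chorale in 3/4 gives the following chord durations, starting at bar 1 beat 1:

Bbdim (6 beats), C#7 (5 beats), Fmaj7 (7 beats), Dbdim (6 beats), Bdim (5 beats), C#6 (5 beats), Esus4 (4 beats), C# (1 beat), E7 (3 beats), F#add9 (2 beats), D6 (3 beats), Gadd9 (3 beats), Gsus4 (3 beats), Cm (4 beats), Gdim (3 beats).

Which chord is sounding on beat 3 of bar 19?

Cm

Beat 3 of bar 19 is beat (19−1)×3 + 3 = 57 overall.
Running totals: Bbdim ends at 6, C#7 ends at 11, Fmaj7 ends at 18, Dbdim ends at 24, Bdim ends at 29, C#6 ends at 34, Esus4 ends at 38, C# ends at 39, E7 ends at 42, F#add9 ends at 44, D6 ends at 47, Gadd9 ends at 50, Gsus4 ends at 53, Cm ends at 57.
Beat 57 falls within Cm.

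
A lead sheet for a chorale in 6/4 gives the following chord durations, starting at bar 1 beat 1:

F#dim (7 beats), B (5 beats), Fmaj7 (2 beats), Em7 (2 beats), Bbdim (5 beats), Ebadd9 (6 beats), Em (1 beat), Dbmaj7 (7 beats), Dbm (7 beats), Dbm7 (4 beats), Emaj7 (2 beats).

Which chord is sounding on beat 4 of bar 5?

Beat 4 of bar 5 is beat (5−1)×6 + 4 = 28 overall.
Running totals: F#dim ends at 7, B ends at 12, Fmaj7 ends at 14, Em7 ends at 16, Bbdim ends at 21, Ebadd9 ends at 27, Em ends at 28.
Beat 28 falls within Em.

Em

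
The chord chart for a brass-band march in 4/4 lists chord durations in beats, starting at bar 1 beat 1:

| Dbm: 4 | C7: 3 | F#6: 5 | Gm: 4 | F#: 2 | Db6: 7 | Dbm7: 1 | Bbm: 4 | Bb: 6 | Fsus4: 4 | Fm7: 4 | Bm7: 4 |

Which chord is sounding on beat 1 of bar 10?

Beat 1 of bar 10 is beat (10−1)×4 + 1 = 37 overall.
Running totals: Dbm ends at 4, C7 ends at 7, F#6 ends at 12, Gm ends at 16, F# ends at 18, Db6 ends at 25, Dbm7 ends at 26, Bbm ends at 30, Bb ends at 36, Fsus4 ends at 40.
Beat 37 falls within Fsus4.

Fsus4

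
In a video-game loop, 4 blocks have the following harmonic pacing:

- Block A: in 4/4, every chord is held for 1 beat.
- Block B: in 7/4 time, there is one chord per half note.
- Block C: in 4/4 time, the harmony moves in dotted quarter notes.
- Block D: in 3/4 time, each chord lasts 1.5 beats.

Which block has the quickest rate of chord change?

A: 4 beats/bar ÷ 1 beat/chord = 4 chords/bar.
B: 7 beats/bar ÷ 2 beats/chord = 3.5 chords/bar.
C: 4 beats/bar ÷ 1.5 beats/chord = 8/3 chords/bar.
D: 3 beats/bar ÷ 1.5 beats/chord = 2 chords/bar.
Fastest is A at 4 chords/bar.

Block A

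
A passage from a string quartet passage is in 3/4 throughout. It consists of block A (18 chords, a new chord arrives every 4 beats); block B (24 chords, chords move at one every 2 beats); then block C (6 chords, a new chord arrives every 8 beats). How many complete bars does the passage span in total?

A: 18 × 4 = 72 beats = 24 bars.
B: 24 × 2 = 48 beats = 16 bars.
C: 6 × 8 = 48 beats = 16 bars.
Total: 24 + 16 + 16 = 56 bars.

56 bars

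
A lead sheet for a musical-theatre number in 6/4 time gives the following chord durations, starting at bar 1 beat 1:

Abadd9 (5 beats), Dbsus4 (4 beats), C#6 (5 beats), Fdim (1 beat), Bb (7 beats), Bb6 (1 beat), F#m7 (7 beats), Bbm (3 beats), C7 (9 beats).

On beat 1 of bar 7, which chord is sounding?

Beat 1 of bar 7 is beat (7−1)×6 + 1 = 37 overall.
Running totals: Abadd9 ends at 5, Dbsus4 ends at 9, C#6 ends at 14, Fdim ends at 15, Bb ends at 22, Bb6 ends at 23, F#m7 ends at 30, Bbm ends at 33, C7 ends at 42.
Beat 37 falls within C7.

C7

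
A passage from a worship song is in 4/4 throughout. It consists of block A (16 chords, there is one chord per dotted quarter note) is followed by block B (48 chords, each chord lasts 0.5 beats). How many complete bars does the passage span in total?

A: 16 × 1.5 = 24 beats = 6 bars.
B: 48 × 0.5 = 24 beats = 6 bars.
Total: 6 + 6 = 12 bars.

12 bars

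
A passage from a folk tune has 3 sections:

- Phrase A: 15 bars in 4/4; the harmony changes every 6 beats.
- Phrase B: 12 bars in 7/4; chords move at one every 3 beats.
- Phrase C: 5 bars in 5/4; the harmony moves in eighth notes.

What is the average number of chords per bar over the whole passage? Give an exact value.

A: 15 bars of 4 beats is 60 beats; at 6 beats each that's 10 chords.
B: 12 bars of 7 beats is 84 beats; at 3 beats each that's 28 chords.
C: 5 bars of 5 beats is 25 beats; at 0.5 beats each that's 50 chords.
Overall: 88 chords over 32 bars → 88/32 = 2.75 chords per bar.

2.75 chords per bar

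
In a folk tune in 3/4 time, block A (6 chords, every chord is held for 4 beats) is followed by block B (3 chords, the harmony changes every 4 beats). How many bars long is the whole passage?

12 bars

A: 6 × 4 = 24 beats = 8 bars.
B: 3 × 4 = 12 beats = 4 bars.
Total: 8 + 4 = 12 bars.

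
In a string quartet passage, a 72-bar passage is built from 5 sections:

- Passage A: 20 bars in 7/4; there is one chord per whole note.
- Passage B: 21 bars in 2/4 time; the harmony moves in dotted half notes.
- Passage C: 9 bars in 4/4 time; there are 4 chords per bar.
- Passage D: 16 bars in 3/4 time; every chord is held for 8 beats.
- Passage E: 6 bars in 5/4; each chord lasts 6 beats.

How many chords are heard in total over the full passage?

A: 20 bars × 7 beats = 140 beats; 4 beats/chord → 35 chords.
B: 21 bars × 2 beats = 42 beats; 3 beats/chord → 14 chords.
C: 9 bars × 4 beats = 36 beats; 1 beat/chord → 36 chords.
D: 16 bars × 3 beats = 48 beats; 8 beats/chord → 6 chords.
E: 6 bars × 5 beats = 30 beats; 6 beats/chord → 5 chords.
Total: 35 + 14 + 36 + 6 + 5 = 96.

96 chords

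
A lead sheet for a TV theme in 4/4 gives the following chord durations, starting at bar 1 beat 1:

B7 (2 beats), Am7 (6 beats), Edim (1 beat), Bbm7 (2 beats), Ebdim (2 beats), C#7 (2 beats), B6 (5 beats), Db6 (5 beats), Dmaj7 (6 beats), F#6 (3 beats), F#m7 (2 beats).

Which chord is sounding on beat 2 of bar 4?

Beat 2 of bar 4 is beat (4−1)×4 + 2 = 14 overall.
Running totals: B7 ends at 2, Am7 ends at 8, Edim ends at 9, Bbm7 ends at 11, Ebdim ends at 13, C#7 ends at 15.
Beat 14 falls within C#7.

C#7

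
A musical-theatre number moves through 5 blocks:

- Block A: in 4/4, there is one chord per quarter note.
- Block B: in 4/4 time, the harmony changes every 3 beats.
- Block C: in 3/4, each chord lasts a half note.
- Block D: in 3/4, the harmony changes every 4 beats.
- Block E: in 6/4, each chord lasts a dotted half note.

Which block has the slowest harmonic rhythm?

Block D

A: 4/1 = 4 chords/bar.
B: 4/3 = 4/3 chords/bar.
C: 3/2 = 1.5 chords/bar.
D: 3/4 = 0.75 chords/bar.
E: 6/3 = 2 chords/bar.
Slowest is D at 0.75 chords/bar.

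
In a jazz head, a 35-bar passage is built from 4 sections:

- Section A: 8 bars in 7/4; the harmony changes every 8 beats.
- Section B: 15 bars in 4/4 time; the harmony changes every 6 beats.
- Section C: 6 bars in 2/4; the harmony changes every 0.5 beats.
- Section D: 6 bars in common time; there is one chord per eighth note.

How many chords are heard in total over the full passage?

89 chords

A has 56 beats and chords last 8 each, so 7 chords.
B has 60 beats and chords last 6 each, so 10 chords.
C has 12 beats and chords last 0.5 each, so 24 chords.
D has 24 beats and chords last 0.5 each, so 48 chords.
Total: 7 + 10 + 24 + 48 = 89.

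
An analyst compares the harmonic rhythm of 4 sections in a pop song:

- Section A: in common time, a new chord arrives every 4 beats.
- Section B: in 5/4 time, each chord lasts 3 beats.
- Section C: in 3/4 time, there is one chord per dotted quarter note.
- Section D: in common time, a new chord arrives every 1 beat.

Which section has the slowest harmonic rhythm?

Section A

A: 4 beats/bar ÷ 4 beats/chord = 1 chord/bar.
B: 5 beats/bar ÷ 3 beats/chord = 5/3 chords/bar.
C: 3 beats/bar ÷ 1.5 beats/chord = 2 chords/bar.
D: 4 beats/bar ÷ 1 beat/chord = 4 chords/bar.
Slowest is A at 1 chords/bar.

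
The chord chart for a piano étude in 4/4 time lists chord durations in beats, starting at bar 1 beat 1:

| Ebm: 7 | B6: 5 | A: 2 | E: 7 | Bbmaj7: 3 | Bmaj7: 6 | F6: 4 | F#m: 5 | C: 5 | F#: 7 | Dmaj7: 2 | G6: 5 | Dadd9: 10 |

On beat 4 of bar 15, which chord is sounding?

Dadd9

Beat 4 of bar 15 is beat (15−1)×4 + 4 = 60 overall.
Running totals: Ebm ends at 7, B6 ends at 12, A ends at 14, E ends at 21, Bbmaj7 ends at 24, Bmaj7 ends at 30, F6 ends at 34, F#m ends at 39, C ends at 44, F# ends at 51, Dmaj7 ends at 53, G6 ends at 58, Dadd9 ends at 68.
Beat 60 falls within Dadd9.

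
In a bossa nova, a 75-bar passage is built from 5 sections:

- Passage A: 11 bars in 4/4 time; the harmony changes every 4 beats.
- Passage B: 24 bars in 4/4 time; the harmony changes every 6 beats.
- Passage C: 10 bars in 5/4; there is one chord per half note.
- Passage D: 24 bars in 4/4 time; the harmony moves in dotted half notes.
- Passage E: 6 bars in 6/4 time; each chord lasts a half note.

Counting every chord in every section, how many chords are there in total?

102 chords

A has 44 beats and chords last 4 each, so 11 chords.
B has 96 beats and chords last 6 each, so 16 chords.
C has 50 beats and chords last 2 each, so 25 chords.
D has 96 beats and chords last 3 each, so 32 chords.
E has 36 beats and chords last 2 each, so 18 chords.
Total: 11 + 16 + 25 + 32 + 18 = 102.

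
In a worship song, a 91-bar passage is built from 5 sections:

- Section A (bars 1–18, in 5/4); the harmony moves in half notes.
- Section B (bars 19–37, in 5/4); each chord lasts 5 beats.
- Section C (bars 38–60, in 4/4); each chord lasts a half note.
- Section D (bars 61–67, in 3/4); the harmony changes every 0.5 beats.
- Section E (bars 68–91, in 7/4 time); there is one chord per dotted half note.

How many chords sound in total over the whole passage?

A has 90 beats and chords last 2 each, so 45 chords.
B has 95 beats and chords last 5 each, so 19 chords.
C has 92 beats and chords last 2 each, so 46 chords.
D has 21 beats and chords last 0.5 each, so 42 chords.
E has 168 beats and chords last 3 each, so 56 chords.
Total: 45 + 19 + 46 + 42 + 56 = 208.

208 chords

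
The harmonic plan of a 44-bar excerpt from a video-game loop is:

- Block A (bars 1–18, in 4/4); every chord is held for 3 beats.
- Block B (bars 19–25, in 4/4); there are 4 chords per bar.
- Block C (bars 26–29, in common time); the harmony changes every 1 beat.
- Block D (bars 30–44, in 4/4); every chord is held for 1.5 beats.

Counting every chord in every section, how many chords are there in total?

108 chords

A: 18·4 = 72 beats, 72/3 = 24 chords.
B: 7·4 = 28 beats, 28/1 = 28 chords.
C: 4·4 = 16 beats, 16/1 = 16 chords.
D: 15·4 = 60 beats, 60/1.5 = 40 chords.
Total: 24 + 28 + 16 + 40 = 108.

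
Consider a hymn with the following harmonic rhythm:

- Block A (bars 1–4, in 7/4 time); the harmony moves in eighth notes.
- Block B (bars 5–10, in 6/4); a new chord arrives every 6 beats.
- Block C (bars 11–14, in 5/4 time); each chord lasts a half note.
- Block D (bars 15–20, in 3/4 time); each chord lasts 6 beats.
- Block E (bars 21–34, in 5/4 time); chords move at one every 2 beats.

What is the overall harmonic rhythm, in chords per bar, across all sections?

A: 4 bars of 7 beats is 28 beats; at 0.5 beats each that's 56 chords.
B: 6 bars of 6 beats is 36 beats; at 6 beats each that's 6 chords.
C: 4 bars of 5 beats is 20 beats; at 2 beats each that's 10 chords.
D: 6 bars of 3 beats is 18 beats; at 6 beats each that's 3 chords.
E: 14 bars of 5 beats is 70 beats; at 2 beats each that's 35 chords.
Overall: 110 chords over 34 bars → 110/34 = 55/17 chords per bar.

55/17 chords per bar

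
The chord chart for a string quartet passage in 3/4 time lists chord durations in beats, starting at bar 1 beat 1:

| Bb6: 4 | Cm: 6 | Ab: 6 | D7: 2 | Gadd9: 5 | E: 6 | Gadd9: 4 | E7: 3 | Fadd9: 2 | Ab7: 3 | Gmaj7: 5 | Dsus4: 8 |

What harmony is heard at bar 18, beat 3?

Beat 3 of bar 18 is beat (18−1)×3 + 3 = 54 overall.
Running totals: Bb6 ends at 4, Cm ends at 10, Ab ends at 16, D7 ends at 18, Gadd9 ends at 23, E ends at 29, Gadd9 ends at 33, E7 ends at 36, Fadd9 ends at 38, Ab7 ends at 41, Gmaj7 ends at 46, Dsus4 ends at 54.
Beat 54 falls within Dsus4.

Dsus4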